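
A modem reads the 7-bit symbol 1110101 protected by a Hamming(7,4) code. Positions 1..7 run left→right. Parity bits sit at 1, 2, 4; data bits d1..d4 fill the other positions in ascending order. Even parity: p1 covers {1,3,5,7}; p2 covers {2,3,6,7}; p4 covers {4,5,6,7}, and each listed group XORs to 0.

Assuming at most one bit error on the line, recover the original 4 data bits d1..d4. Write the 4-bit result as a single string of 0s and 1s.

s1 (pos 1,3,5,7): 1⊕1⊕1⊕1 = 0
s2 (pos 2,3,6,7): 1⊕1⊕0⊕1 = 1
s4 (pos 4,5,6,7): 0⊕1⊕0⊕1 = 0
Syndrome s4…s1 = 010 → error at position 2.
Flip position 2: 1110101 → 1010101
Read data bits from positions 3,5,6,7: 1101

1101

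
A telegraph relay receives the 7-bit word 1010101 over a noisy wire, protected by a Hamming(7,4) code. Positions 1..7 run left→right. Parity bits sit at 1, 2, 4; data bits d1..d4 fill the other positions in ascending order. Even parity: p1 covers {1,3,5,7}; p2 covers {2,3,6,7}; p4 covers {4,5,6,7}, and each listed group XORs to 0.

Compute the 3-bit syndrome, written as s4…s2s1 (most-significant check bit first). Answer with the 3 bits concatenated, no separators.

000

s1 (pos 1,3,5,7): 1⊕1⊕1⊕1 = 0
s2 (pos 2,3,6,7): 0⊕1⊕0⊕1 = 0
s4 (pos 4,5,6,7): 0⊕1⊕0⊕1 = 0
Syndrome s4…s1 = 000 → no error.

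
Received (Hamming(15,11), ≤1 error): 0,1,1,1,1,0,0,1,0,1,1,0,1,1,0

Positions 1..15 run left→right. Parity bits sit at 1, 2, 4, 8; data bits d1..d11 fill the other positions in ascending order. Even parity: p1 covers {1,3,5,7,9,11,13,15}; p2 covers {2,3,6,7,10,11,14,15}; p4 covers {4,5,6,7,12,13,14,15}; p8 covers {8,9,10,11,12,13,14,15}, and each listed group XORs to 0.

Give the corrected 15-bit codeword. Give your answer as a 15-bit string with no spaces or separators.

s1 (pos 1,3,5,7,9,11,13,15): 0⊕1⊕1⊕0⊕0⊕1⊕1⊕0 = 0
s2 (pos 2,3,6,7,10,11,14,15): 1⊕1⊕0⊕0⊕1⊕1⊕1⊕0 = 1
s4 (pos 4,5,6,7,12,13,14,15): 1⊕1⊕0⊕0⊕0⊕1⊕1⊕0 = 0
s8 (pos 8,9,10,11,12,13,14,15): 1⊕0⊕1⊕1⊕0⊕1⊕1⊕0 = 1
Syndrome s8…s1 = 1010 → error at position 10.
Flip position 10: 011110010110110 → 011110010010110

011110010010110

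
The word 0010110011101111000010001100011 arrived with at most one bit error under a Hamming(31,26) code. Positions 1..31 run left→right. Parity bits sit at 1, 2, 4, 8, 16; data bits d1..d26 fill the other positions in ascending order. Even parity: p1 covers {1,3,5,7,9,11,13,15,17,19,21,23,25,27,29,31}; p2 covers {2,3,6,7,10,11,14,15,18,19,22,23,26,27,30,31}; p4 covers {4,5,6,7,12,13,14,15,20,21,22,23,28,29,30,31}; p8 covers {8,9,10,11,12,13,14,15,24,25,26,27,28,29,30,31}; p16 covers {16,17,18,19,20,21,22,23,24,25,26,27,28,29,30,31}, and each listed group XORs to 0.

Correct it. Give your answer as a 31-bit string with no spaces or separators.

s1 (pos 1,3,5,7,9,11,13,15,17,19,21,23,25,27,29,31): 0⊕1⊕1⊕0⊕1⊕1⊕1⊕1⊕0⊕0⊕1⊕0⊕1⊕0⊕0⊕1 = 1
s2 (pos 2,3,6,7,10,11,14,15,18,19,22,23,26,27,30,31): 0⊕1⊕1⊕0⊕1⊕1⊕1⊕1⊕0⊕0⊕0⊕0⊕1⊕0⊕1⊕1 = 1
s4 (pos 4,5,6,7,12,13,14,15,20,21,22,23,28,29,30,31): 0⊕1⊕1⊕0⊕0⊕1⊕1⊕1⊕0⊕1⊕0⊕0⊕0⊕0⊕1⊕1 = 0
s8 (pos 8,9,10,11,12,13,14,15,24,25,26,27,28,29,30,31): 0⊕1⊕1⊕1⊕0⊕1⊕1⊕1⊕0⊕1⊕1⊕0⊕0⊕0⊕1⊕1 = 0
s16 (pos 16,17,18,19,20,21,22,23,24,25,26,27,28,29,30,31): 1⊕0⊕0⊕0⊕0⊕1⊕0⊕0⊕0⊕1⊕1⊕0⊕0⊕0⊕1⊕1 = 0
Syndrome s16…s1 = 00011 → error at position 3.
Flip position 3: 0010110011101111000010001100011 → 0000110011101111000010001100011

0000110011101111000010001100011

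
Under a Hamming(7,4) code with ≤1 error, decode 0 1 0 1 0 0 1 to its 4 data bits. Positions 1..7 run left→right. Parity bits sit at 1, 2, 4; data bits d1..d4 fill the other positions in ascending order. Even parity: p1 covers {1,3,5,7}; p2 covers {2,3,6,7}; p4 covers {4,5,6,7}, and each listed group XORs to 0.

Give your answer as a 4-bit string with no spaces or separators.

0001

s1 (pos 1,3,5,7): 0⊕0⊕0⊕1 = 1
s2 (pos 2,3,6,7): 1⊕0⊕0⊕1 = 0
s4 (pos 4,5,6,7): 1⊕0⊕0⊕1 = 0
Syndrome s4…s1 = 001 → error at position 1.
Flip position 1: 0101001 → 1101001
Read data bits from positions 3,5,6,7: 0001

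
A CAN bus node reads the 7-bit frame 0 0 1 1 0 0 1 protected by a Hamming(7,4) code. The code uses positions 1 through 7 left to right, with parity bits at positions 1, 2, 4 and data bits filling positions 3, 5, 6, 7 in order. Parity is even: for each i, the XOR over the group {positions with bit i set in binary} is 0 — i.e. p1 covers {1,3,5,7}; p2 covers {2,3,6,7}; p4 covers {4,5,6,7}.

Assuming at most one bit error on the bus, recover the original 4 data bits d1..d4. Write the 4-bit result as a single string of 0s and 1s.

s1 (pos 1,3,5,7): 0⊕1⊕0⊕1 = 0
s2 (pos 2,3,6,7): 0⊕1⊕0⊕1 = 0
s4 (pos 4,5,6,7): 1⊕0⊕0⊕1 = 0
Syndrome s4…s1 = 000 → no error.
Read data bits from positions 3,5,6,7: 1001

1001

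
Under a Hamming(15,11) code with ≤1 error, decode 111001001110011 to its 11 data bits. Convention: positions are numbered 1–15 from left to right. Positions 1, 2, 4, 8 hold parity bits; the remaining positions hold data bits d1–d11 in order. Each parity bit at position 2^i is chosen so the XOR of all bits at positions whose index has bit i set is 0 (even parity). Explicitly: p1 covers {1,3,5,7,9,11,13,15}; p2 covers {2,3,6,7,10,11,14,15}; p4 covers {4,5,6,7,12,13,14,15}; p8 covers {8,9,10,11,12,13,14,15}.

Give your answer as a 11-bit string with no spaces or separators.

10101110010

s1 (pos 1,3,5,7,9,11,13,15): 1⊕1⊕0⊕0⊕1⊕1⊕0⊕1 = 1
s2 (pos 2,3,6,7,10,11,14,15): 1⊕1⊕1⊕0⊕1⊕1⊕1⊕1 = 1
s4 (pos 4,5,6,7,12,13,14,15): 0⊕0⊕1⊕0⊕0⊕0⊕1⊕1 = 1
s8 (pos 8,9,10,11,12,13,14,15): 0⊕1⊕1⊕1⊕0⊕0⊕1⊕1 = 1
Syndrome s8…s1 = 1111 → error at position 15.
Flip position 15: 111001001110011 → 111001001110010
Read data bits from positions 3,5,6,7,9,10,11,12,13,14,15: 10101110010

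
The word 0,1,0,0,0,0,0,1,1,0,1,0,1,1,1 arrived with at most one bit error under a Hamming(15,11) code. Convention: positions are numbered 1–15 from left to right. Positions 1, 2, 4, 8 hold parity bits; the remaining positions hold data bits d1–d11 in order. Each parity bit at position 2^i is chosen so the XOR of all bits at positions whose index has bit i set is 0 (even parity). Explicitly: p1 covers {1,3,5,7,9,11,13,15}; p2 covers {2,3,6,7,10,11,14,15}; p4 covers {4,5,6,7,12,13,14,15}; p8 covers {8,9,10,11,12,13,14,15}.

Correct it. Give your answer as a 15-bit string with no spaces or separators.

s1 (pos 1,3,5,7,9,11,13,15): 0⊕0⊕0⊕0⊕1⊕1⊕1⊕1 = 0
s2 (pos 2,3,6,7,10,11,14,15): 1⊕0⊕0⊕0⊕0⊕1⊕1⊕1 = 0
s4 (pos 4,5,6,7,12,13,14,15): 0⊕0⊕0⊕0⊕0⊕1⊕1⊕1 = 1
s8 (pos 8,9,10,11,12,13,14,15): 1⊕1⊕0⊕1⊕0⊕1⊕1⊕1 = 0
Syndrome s8…s1 = 0100 → error at position 4.
Flip position 4: 010000011010111 → 010100011010111

010100011010111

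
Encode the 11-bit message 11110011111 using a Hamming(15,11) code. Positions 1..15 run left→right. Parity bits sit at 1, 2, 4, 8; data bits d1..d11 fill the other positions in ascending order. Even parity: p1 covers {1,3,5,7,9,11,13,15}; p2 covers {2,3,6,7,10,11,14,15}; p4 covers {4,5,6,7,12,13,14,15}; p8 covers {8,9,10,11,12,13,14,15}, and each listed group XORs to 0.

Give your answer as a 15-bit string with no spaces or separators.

Place data at non-parity positions: p1 p2 1 p4 1 1 1 p8 0 0 1 1 1 1 1
p1 (pos 1,3,5,7,9,11,13,15): XOR of data positions = 1⊕1⊕1⊕0⊕1⊕1⊕1 = 0
p2 (pos 2,3,6,7,10,11,14,15): XOR of data positions = 1⊕1⊕1⊕0⊕1⊕1⊕1 = 0
p4 (pos 4,5,6,7,12,13,14,15): XOR of data positions = 1⊕1⊕1⊕1⊕1⊕1⊕1 = 1
p8 (pos 8,9,10,11,12,13,14,15): XOR of data positions = 0⊕0⊕1⊕1⊕1⊕1⊕1 = 1
Codeword: 001111110011111

001111110011111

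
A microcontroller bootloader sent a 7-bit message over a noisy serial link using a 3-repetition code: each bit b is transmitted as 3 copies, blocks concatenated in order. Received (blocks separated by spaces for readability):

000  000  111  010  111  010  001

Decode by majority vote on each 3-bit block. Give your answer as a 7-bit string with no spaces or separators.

0010100

Block 1 (000): 0 ones → 0
Block 2 (000): 0 ones → 0
Block 3 (111): 3 ones → 1
Block 4 (010): 1 one → 0
Block 5 (111): 3 ones → 1
Block 6 (010): 1 one → 0
Block 7 (001): 1 one → 0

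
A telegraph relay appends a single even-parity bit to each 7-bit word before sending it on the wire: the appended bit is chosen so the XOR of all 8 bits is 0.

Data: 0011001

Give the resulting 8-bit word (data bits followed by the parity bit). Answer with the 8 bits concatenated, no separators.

XOR of the 7 data bits: 0⊕0⊕1⊕1⊕0⊕0⊕1 = 1
Parity bit = 1 (so all 8 bits XOR to 0).

00110011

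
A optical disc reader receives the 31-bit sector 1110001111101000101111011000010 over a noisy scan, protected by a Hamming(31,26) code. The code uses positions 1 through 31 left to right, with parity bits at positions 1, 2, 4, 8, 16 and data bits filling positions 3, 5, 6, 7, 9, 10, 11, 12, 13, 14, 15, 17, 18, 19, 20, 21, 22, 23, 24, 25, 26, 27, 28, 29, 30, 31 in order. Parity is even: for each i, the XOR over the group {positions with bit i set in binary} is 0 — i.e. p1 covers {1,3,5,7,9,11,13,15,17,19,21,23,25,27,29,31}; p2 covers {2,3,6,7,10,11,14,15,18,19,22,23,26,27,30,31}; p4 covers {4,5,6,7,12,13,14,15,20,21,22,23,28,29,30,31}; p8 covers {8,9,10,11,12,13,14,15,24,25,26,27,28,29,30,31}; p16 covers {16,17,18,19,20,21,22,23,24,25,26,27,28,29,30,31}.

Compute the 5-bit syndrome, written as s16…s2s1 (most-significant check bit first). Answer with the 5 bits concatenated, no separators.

s1 (pos 1,3,5,7,9,11,13,15,17,19,21,23,25,27,29,31): 1⊕1⊕0⊕1⊕1⊕1⊕1⊕0⊕1⊕1⊕1⊕0⊕1⊕0⊕0⊕0 = 0
s2 (pos 2,3,6,7,10,11,14,15,18,19,22,23,26,27,30,31): 1⊕1⊕0⊕1⊕1⊕1⊕0⊕0⊕0⊕1⊕1⊕0⊕0⊕0⊕1⊕0 = 0
s4 (pos 4,5,6,7,12,13,14,15,20,21,22,23,28,29,30,31): 0⊕0⊕0⊕1⊕0⊕1⊕0⊕0⊕1⊕1⊕1⊕0⊕0⊕0⊕1⊕0 = 0
s8 (pos 8,9,10,11,12,13,14,15,24,25,26,27,28,29,30,31): 1⊕1⊕1⊕1⊕0⊕1⊕0⊕0⊕1⊕1⊕0⊕0⊕0⊕0⊕1⊕0 = 0
s16 (pos 16,17,18,19,20,21,22,23,24,25,26,27,28,29,30,31): 0⊕1⊕0⊕1⊕1⊕1⊕1⊕0⊕1⊕1⊕0⊕0⊕0⊕0⊕1⊕0 = 0
Syndrome s16…s1 = 00000 → no error.

00000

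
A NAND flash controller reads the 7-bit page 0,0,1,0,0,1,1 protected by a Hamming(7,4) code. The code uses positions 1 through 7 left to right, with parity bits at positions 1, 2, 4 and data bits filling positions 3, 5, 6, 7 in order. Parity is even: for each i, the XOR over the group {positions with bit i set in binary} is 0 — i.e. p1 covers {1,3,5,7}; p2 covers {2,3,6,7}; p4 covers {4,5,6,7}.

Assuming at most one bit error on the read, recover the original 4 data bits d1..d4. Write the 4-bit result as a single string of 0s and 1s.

1011

s1 (pos 1,3,5,7): 0⊕1⊕0⊕1 = 0
s2 (pos 2,3,6,7): 0⊕1⊕1⊕1 = 1
s4 (pos 4,5,6,7): 0⊕0⊕1⊕1 = 0
Syndrome s4…s1 = 010 → error at position 2.
Flip position 2: 0010011 → 0110011
Read data bits from positions 3,5,6,7: 1011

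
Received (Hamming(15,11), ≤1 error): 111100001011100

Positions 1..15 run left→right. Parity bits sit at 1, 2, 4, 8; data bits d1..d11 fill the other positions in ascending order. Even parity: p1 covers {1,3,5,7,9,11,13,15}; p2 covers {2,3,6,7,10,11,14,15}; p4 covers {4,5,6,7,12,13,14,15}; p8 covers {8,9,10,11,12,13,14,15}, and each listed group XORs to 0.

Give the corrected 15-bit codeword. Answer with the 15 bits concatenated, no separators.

111100101011100

s1 (pos 1,3,5,7,9,11,13,15): 1⊕1⊕0⊕0⊕1⊕1⊕1⊕0 = 1
s2 (pos 2,3,6,7,10,11,14,15): 1⊕1⊕0⊕0⊕0⊕1⊕0⊕0 = 1
s4 (pos 4,5,6,7,12,13,14,15): 1⊕0⊕0⊕0⊕1⊕1⊕0⊕0 = 1
s8 (pos 8,9,10,11,12,13,14,15): 0⊕1⊕0⊕1⊕1⊕1⊕0⊕0 = 0
Syndrome s8…s1 = 0111 → error at position 7.
Flip position 7: 111100001011100 → 111100101011100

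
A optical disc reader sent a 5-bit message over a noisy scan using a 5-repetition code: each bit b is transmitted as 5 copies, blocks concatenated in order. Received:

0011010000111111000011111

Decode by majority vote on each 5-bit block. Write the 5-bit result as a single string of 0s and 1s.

00101

Block 1 (00110): 2 ones → 0
Block 2 (10000): 1 one → 0
Block 3 (11111): 5 ones → 1
Block 4 (10000): 1 one → 0
Block 5 (11111): 5 ones → 1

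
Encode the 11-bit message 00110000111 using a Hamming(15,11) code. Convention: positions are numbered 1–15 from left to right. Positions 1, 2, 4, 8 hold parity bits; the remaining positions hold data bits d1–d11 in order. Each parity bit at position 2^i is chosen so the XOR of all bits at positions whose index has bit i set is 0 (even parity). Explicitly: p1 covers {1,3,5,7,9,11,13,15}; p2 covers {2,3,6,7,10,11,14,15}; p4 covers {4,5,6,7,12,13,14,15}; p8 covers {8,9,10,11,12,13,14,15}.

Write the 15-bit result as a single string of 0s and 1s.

100101110000111

Place data at non-parity positions: p1 p2 0 p4 0 1 1 p8 0 0 0 0 1 1 1
p1 (pos 1,3,5,7,9,11,13,15): XOR of data positions = 0⊕0⊕1⊕0⊕0⊕1⊕1 = 1
p2 (pos 2,3,6,7,10,11,14,15): XOR of data positions = 0⊕1⊕1⊕0⊕0⊕1⊕1 = 0
p4 (pos 4,5,6,7,12,13,14,15): XOR of data positions = 0⊕1⊕1⊕0⊕1⊕1⊕1 = 1
p8 (pos 8,9,10,11,12,13,14,15): XOR of data positions = 0⊕0⊕0⊕0⊕1⊕1⊕1 = 1
Codeword: 100101110000111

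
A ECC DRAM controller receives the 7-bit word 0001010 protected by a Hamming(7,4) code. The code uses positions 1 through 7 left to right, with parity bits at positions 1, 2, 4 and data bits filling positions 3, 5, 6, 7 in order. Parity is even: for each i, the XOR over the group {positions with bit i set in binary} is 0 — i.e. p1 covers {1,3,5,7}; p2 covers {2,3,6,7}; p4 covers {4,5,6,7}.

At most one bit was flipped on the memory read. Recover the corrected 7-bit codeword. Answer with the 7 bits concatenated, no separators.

0101010

s1 (pos 1,3,5,7): 0⊕0⊕0⊕0 = 0
s2 (pos 2,3,6,7): 0⊕0⊕1⊕0 = 1
s4 (pos 4,5,6,7): 1⊕0⊕1⊕0 = 0
Syndrome s4…s1 = 010 → error at position 2.
Flip position 2: 0001010 → 0101010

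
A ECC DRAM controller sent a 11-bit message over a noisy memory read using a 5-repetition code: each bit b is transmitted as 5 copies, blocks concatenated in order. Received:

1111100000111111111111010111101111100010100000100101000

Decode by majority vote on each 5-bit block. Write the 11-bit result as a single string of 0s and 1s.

Block 1 (11111): 5 ones → 1
Block 2 (00000): 0 ones → 0
Block 3 (11111): 5 ones → 1
Block 4 (11111): 5 ones → 1
Block 5 (11010): 3 ones → 1
Block 6 (11110): 4 ones → 1
Block 7 (11111): 5 ones → 1
Block 8 (00010): 1 one → 0
Block 9 (10000): 1 one → 0
Block 10 (01001): 2 ones → 0
Block 11 (01000): 1 one → 0

10111110000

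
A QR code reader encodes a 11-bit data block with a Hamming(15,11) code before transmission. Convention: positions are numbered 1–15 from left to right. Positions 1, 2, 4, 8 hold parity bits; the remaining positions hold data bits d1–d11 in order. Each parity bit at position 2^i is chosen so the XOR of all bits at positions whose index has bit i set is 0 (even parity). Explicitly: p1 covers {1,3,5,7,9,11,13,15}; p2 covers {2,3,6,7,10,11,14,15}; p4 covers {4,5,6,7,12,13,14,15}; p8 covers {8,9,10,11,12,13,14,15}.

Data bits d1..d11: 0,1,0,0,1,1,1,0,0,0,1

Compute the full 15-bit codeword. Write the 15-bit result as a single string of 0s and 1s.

Place data at non-parity positions: p1 p2 0 p4 1 0 0 p8 1 1 1 0 0 0 1
p1 (pos 1,3,5,7,9,11,13,15): XOR of data positions = 0⊕1⊕0⊕1⊕1⊕0⊕1 = 0
p2 (pos 2,3,6,7,10,11,14,15): XOR of data positions = 0⊕0⊕0⊕1⊕1⊕0⊕1 = 1
p4 (pos 4,5,6,7,12,13,14,15): XOR of data positions = 1⊕0⊕0⊕0⊕0⊕0⊕1 = 0
p8 (pos 8,9,10,11,12,13,14,15): XOR of data positions = 1⊕1⊕1⊕0⊕0⊕0⊕1 = 0
Codeword: 010010001110001

010010001110001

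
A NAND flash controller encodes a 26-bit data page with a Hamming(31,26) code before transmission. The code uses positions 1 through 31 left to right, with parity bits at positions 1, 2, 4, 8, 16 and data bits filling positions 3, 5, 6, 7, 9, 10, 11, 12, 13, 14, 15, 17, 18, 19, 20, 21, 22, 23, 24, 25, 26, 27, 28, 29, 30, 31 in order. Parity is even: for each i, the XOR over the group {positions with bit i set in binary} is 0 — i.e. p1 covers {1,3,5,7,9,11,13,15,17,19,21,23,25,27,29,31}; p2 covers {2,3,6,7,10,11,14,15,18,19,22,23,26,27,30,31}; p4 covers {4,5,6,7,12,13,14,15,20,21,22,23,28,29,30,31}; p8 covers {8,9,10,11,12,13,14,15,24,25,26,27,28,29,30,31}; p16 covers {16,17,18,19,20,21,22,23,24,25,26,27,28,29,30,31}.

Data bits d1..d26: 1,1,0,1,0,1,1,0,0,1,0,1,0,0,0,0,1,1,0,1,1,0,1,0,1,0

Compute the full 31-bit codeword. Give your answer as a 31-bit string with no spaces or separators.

Place data at non-parity positions: p1 p2 1 p4 1 0 1 p8 0 1 1 0 0 1 0 p16 1 0 0 0 0 1 1 0 1 1 0 1 0 1 0
p1 (pos 1,3,5,7,9,11,13,15,17,19,21,23,25,27,29,31): XOR of data positions = 1⊕1⊕1⊕0⊕1⊕0⊕0⊕1⊕0⊕0⊕1⊕1⊕0⊕0⊕0 = 1
p2 (pos 2,3,6,7,10,11,14,15,18,19,22,23,26,27,30,31): XOR of data positions = 1⊕0⊕1⊕1⊕1⊕1⊕0⊕0⊕0⊕1⊕1⊕1⊕0⊕1⊕0 = 1
p4 (pos 4,5,6,7,12,13,14,15,20,21,22,23,28,29,30,31): XOR of data positions = 1⊕0⊕1⊕0⊕0⊕1⊕0⊕0⊕0⊕1⊕1⊕1⊕0⊕1⊕0 = 1
p8 (pos 8,9,10,11,12,13,14,15,24,25,26,27,28,29,30,31): XOR of data positions = 0⊕1⊕1⊕0⊕0⊕1⊕0⊕0⊕1⊕1⊕0⊕1⊕0⊕1⊕0 = 1
p16 (pos 16,17,18,19,20,21,22,23,24,25,26,27,28,29,30,31): XOR of data positions = 1⊕0⊕0⊕0⊕0⊕1⊕1⊕0⊕1⊕1⊕0⊕1⊕0⊕1⊕0 = 1
Codeword: 1111101101100101100001101101010

1111101101100101100001101101010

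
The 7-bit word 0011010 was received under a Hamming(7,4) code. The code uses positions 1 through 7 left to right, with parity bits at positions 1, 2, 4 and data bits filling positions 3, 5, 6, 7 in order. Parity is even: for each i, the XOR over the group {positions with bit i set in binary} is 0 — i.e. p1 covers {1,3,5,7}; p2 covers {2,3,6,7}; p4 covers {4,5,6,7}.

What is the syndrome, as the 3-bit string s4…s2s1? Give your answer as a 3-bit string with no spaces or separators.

s1 (pos 1,3,5,7): 0⊕1⊕0⊕0 = 1
s2 (pos 2,3,6,7): 0⊕1⊕1⊕0 = 0
s4 (pos 4,5,6,7): 1⊕0⊕1⊕0 = 0
Syndrome s4…s1 = 001 → error at position 1.

001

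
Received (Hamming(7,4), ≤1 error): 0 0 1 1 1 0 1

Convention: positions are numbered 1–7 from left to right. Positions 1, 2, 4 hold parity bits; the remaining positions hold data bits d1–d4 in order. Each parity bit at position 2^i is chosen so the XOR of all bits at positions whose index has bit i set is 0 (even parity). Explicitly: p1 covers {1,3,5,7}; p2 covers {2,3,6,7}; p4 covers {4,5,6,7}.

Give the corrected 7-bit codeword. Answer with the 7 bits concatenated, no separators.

s1 (pos 1,3,5,7): 0⊕1⊕1⊕1 = 1
s2 (pos 2,3,6,7): 0⊕1⊕0⊕1 = 0
s4 (pos 4,5,6,7): 1⊕1⊕0⊕1 = 1
Syndrome s4…s1 = 101 → error at position 5.
Flip position 5: 0011101 → 0011001

0011001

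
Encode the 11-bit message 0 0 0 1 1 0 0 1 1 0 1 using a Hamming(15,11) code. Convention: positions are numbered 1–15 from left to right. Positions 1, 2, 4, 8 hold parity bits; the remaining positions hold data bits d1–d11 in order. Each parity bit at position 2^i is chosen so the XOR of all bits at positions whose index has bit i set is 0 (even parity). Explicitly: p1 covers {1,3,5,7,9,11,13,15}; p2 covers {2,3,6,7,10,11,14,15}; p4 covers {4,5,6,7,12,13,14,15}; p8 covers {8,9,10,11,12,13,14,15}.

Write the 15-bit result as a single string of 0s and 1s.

Place data at non-parity positions: p1 p2 0 p4 0 0 1 p8 1 0 0 1 1 0 1
p1 (pos 1,3,5,7,9,11,13,15): XOR of data positions = 0⊕0⊕1⊕1⊕0⊕1⊕1 = 0
p2 (pos 2,3,6,7,10,11,14,15): XOR of data positions = 0⊕0⊕1⊕0⊕0⊕0⊕1 = 0
p4 (pos 4,5,6,7,12,13,14,15): XOR of data positions = 0⊕0⊕1⊕1⊕1⊕0⊕1 = 0
p8 (pos 8,9,10,11,12,13,14,15): XOR of data positions = 1⊕0⊕0⊕1⊕1⊕0⊕1 = 0
Codeword: 000000101001101

000000101001101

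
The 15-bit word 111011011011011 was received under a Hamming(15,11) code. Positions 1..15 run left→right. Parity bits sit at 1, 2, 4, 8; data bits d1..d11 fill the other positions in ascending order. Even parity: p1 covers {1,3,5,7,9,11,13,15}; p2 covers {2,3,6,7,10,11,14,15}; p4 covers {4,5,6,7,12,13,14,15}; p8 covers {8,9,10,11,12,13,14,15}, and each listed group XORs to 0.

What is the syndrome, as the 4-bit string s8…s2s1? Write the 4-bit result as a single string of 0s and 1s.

0100

s1 (pos 1,3,5,7,9,11,13,15): 1⊕1⊕1⊕0⊕1⊕1⊕0⊕1 = 0
s2 (pos 2,3,6,7,10,11,14,15): 1⊕1⊕1⊕0⊕0⊕1⊕1⊕1 = 0
s4 (pos 4,5,6,7,12,13,14,15): 0⊕1⊕1⊕0⊕1⊕0⊕1⊕1 = 1
s8 (pos 8,9,10,11,12,13,14,15): 1⊕1⊕0⊕1⊕1⊕0⊕1⊕1 = 0
Syndrome s8…s1 = 0100 → error at position 4.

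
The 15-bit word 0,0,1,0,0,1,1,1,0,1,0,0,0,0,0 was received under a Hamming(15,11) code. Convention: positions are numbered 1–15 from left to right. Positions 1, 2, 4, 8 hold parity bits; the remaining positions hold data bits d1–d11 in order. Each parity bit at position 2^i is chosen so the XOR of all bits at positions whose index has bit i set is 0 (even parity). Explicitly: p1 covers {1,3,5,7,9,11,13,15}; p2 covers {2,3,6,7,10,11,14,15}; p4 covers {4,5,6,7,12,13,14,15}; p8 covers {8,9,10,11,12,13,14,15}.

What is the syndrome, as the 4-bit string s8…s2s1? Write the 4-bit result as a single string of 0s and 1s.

0000

s1 (pos 1,3,5,7,9,11,13,15): 0⊕1⊕0⊕1⊕0⊕0⊕0⊕0 = 0
s2 (pos 2,3,6,7,10,11,14,15): 0⊕1⊕1⊕1⊕1⊕0⊕0⊕0 = 0
s4 (pos 4,5,6,7,12,13,14,15): 0⊕0⊕1⊕1⊕0⊕0⊕0⊕0 = 0
s8 (pos 8,9,10,11,12,13,14,15): 1⊕0⊕1⊕0⊕0⊕0⊕0⊕0 = 0
Syndrome s8…s1 = 0000 → no error.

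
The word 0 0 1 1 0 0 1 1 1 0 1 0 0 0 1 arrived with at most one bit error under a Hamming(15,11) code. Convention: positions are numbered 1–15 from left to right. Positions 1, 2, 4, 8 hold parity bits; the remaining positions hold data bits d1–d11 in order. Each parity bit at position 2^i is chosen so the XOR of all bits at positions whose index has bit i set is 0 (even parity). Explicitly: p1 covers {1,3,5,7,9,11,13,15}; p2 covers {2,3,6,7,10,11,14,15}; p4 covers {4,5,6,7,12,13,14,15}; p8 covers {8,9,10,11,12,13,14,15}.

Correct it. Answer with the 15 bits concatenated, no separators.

s1 (pos 1,3,5,7,9,11,13,15): 0⊕1⊕0⊕1⊕1⊕1⊕0⊕1 = 1
s2 (pos 2,3,6,7,10,11,14,15): 0⊕1⊕0⊕1⊕0⊕1⊕0⊕1 = 0
s4 (pos 4,5,6,7,12,13,14,15): 1⊕0⊕0⊕1⊕0⊕0⊕0⊕1 = 1
s8 (pos 8,9,10,11,12,13,14,15): 1⊕1⊕0⊕1⊕0⊕0⊕0⊕1 = 0
Syndrome s8…s1 = 0101 → error at position 5.
Flip position 5: 001100111010001 → 001110111010001

001110111010001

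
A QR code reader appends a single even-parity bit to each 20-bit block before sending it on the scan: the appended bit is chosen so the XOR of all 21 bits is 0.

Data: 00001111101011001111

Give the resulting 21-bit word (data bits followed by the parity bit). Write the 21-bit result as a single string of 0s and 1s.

000011111010110011110

XOR of the 20 data bits: 0⊕0⊕0⊕0⊕1⊕1⊕1⊕1⊕1⊕0⊕1⊕0⊕1⊕1⊕0⊕0⊕1⊕1⊕1⊕1 = 0
Parity bit = 0 (so all 21 bits XOR to 0).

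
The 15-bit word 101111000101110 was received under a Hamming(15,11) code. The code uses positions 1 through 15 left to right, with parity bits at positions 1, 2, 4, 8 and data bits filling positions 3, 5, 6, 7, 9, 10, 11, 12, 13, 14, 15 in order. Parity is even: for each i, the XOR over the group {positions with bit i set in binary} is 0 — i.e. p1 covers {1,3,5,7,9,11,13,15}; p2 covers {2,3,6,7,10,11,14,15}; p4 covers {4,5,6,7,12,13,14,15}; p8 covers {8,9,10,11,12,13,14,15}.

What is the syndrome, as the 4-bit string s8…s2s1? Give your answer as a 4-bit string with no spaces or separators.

0000

s1 (pos 1,3,5,7,9,11,13,15): 1⊕1⊕1⊕0⊕0⊕0⊕1⊕0 = 0
s2 (pos 2,3,6,7,10,11,14,15): 0⊕1⊕1⊕0⊕1⊕0⊕1⊕0 = 0
s4 (pos 4,5,6,7,12,13,14,15): 1⊕1⊕1⊕0⊕1⊕1⊕1⊕0 = 0
s8 (pos 8,9,10,11,12,13,14,15): 0⊕0⊕1⊕0⊕1⊕1⊕1⊕0 = 0
Syndrome s8…s1 = 0000 → no error.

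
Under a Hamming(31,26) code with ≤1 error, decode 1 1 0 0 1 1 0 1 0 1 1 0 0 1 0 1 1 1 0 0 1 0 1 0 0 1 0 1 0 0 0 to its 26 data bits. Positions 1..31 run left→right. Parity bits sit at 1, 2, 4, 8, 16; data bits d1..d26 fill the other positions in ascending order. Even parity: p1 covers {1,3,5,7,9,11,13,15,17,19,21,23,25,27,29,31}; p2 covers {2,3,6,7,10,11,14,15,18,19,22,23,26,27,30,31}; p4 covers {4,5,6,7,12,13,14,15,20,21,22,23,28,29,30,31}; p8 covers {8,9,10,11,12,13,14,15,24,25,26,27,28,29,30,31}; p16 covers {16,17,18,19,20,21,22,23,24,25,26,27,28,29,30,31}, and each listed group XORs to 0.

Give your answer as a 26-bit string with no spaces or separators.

01100110010110010100101000

s1 (pos 1,3,5,7,9,11,13,15,17,19,21,23,25,27,29,31): 1⊕0⊕1⊕0⊕0⊕1⊕0⊕0⊕1⊕0⊕1⊕1⊕0⊕0⊕0⊕0 = 0
s2 (pos 2,3,6,7,10,11,14,15,18,19,22,23,26,27,30,31): 1⊕0⊕1⊕0⊕1⊕1⊕1⊕0⊕1⊕0⊕0⊕1⊕1⊕0⊕0⊕0 = 0
s4 (pos 4,5,6,7,12,13,14,15,20,21,22,23,28,29,30,31): 0⊕1⊕1⊕0⊕0⊕0⊕1⊕0⊕0⊕1⊕0⊕1⊕1⊕0⊕0⊕0 = 0
s8 (pos 8,9,10,11,12,13,14,15,24,25,26,27,28,29,30,31): 1⊕0⊕1⊕1⊕0⊕0⊕1⊕0⊕0⊕0⊕1⊕0⊕1⊕0⊕0⊕0 = 0
s16 (pos 16,17,18,19,20,21,22,23,24,25,26,27,28,29,30,31): 1⊕1⊕1⊕0⊕0⊕1⊕0⊕1⊕0⊕0⊕1⊕0⊕1⊕0⊕0⊕0 = 1
Syndrome s16…s1 = 10000 → error at position 16.
Flip position 16: 1100110101100101110010100101000 → 1100110101100100110010100101000
Read data bits from positions 3,5,6,7,9,10,11,12,13,14,15,17,18,19,20,21,22,23,24,25,26,27,28,29,30,31: 01100110010110010100101000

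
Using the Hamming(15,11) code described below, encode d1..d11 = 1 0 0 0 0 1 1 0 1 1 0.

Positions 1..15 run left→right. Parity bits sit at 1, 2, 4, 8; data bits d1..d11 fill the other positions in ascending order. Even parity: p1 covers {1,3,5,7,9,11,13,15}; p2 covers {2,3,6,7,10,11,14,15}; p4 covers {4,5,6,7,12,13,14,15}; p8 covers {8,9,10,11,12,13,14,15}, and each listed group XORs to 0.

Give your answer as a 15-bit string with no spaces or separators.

Place data at non-parity positions: p1 p2 1 p4 0 0 0 p8 0 1 1 0 1 1 0
p1 (pos 1,3,5,7,9,11,13,15): XOR of data positions = 1⊕0⊕0⊕0⊕1⊕1⊕0 = 1
p2 (pos 2,3,6,7,10,11,14,15): XOR of data positions = 1⊕0⊕0⊕1⊕1⊕1⊕0 = 0
p4 (pos 4,5,6,7,12,13,14,15): XOR of data positions = 0⊕0⊕0⊕0⊕1⊕1⊕0 = 0
p8 (pos 8,9,10,11,12,13,14,15): XOR of data positions = 0⊕1⊕1⊕0⊕1⊕1⊕0 = 0
Codeword: 101000000110110

101000000110110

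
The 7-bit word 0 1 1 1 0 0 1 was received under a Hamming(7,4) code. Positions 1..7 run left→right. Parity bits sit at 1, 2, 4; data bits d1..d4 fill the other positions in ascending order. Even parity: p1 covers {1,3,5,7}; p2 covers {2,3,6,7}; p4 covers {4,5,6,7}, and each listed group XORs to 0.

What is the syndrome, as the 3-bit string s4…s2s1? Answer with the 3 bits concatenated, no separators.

010

s1 (pos 1,3,5,7): 0⊕1⊕0⊕1 = 0
s2 (pos 2,3,6,7): 1⊕1⊕0⊕1 = 1
s4 (pos 4,5,6,7): 1⊕0⊕0⊕1 = 0
Syndrome s4…s1 = 010 → error at position 2.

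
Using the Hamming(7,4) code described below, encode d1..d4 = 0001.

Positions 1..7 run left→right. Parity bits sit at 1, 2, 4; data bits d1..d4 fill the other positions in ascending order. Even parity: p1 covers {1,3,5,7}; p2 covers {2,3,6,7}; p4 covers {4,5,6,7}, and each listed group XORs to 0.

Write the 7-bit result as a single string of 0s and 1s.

1101001

Place data at non-parity positions: p1 p2 0 p4 0 0 1
p1 (pos 1,3,5,7): XOR of data positions = 0⊕0⊕1 = 1
p2 (pos 2,3,6,7): XOR of data positions = 0⊕0⊕1 = 1
p4 (pos 4,5,6,7): XOR of data positions = 0⊕0⊕1 = 1
Codeword: 1101001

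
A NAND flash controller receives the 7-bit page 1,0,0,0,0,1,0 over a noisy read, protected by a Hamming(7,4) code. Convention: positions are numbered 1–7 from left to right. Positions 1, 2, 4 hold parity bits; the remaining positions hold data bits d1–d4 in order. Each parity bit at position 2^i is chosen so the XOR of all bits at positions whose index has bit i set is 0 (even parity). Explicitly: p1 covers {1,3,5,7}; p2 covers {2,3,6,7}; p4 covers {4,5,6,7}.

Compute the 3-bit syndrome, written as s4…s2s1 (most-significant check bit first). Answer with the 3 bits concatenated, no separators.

s1 (pos 1,3,5,7): 1⊕0⊕0⊕0 = 1
s2 (pos 2,3,6,7): 0⊕0⊕1⊕0 = 1
s4 (pos 4,5,6,7): 0⊕0⊕1⊕0 = 1
Syndrome s4…s1 = 111 → error at position 7.

111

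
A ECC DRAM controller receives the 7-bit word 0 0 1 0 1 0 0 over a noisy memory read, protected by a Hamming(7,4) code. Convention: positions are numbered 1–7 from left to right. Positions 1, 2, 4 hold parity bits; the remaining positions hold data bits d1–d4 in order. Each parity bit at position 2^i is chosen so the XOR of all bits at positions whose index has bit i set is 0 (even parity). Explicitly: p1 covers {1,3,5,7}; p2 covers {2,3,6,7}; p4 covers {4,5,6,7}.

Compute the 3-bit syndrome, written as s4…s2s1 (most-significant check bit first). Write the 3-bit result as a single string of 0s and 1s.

110

s1 (pos 1,3,5,7): 0⊕1⊕1⊕0 = 0
s2 (pos 2,3,6,7): 0⊕1⊕0⊕0 = 1
s4 (pos 4,5,6,7): 0⊕1⊕0⊕0 = 1
Syndrome s4…s1 = 110 → error at position 6.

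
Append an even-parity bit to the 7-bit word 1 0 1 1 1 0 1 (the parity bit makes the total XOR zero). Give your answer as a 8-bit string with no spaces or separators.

XOR of the 7 data bits: 1⊕0⊕1⊕1⊕1⊕0⊕1 = 1
Parity bit = 1 (so all 8 bits XOR to 0).

10111011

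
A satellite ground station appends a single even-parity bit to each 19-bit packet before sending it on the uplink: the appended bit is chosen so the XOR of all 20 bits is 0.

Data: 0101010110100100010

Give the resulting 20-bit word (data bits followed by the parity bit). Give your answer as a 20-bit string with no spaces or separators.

XOR of the 19 data bits: 0⊕1⊕0⊕1⊕0⊕1⊕0⊕1⊕1⊕0⊕1⊕0⊕0⊕1⊕0⊕0⊕0⊕1⊕0 = 0
Parity bit = 0 (so all 20 bits XOR to 0).

01010101101001000100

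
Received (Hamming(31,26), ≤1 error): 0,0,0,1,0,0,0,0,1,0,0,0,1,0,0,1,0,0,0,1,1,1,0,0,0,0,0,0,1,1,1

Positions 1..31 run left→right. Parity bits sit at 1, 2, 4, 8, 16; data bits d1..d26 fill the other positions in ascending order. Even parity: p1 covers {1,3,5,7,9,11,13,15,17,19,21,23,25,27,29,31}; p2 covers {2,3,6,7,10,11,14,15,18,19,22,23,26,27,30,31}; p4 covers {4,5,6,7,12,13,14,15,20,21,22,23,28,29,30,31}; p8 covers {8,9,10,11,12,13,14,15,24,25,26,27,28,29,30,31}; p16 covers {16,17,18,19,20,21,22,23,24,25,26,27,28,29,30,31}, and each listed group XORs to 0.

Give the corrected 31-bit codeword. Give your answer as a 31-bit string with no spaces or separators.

0001000010001001000111000010111

s1 (pos 1,3,5,7,9,11,13,15,17,19,21,23,25,27,29,31): 0⊕0⊕0⊕0⊕1⊕0⊕1⊕0⊕0⊕0⊕1⊕0⊕0⊕0⊕1⊕1 = 1
s2 (pos 2,3,6,7,10,11,14,15,18,19,22,23,26,27,30,31): 0⊕0⊕0⊕0⊕0⊕0⊕0⊕0⊕0⊕0⊕1⊕0⊕0⊕0⊕1⊕1 = 1
s4 (pos 4,5,6,7,12,13,14,15,20,21,22,23,28,29,30,31): 1⊕0⊕0⊕0⊕0⊕1⊕0⊕0⊕1⊕1⊕1⊕0⊕0⊕1⊕1⊕1 = 0
s8 (pos 8,9,10,11,12,13,14,15,24,25,26,27,28,29,30,31): 0⊕1⊕0⊕0⊕0⊕1⊕0⊕0⊕0⊕0⊕0⊕0⊕0⊕1⊕1⊕1 = 1
s16 (pos 16,17,18,19,20,21,22,23,24,25,26,27,28,29,30,31): 1⊕0⊕0⊕0⊕1⊕1⊕1⊕0⊕0⊕0⊕0⊕0⊕0⊕1⊕1⊕1 = 1
Syndrome s16…s1 = 11011 → error at position 27.
Flip position 27: 0001000010001001000111000000111 → 0001000010001001000111000010111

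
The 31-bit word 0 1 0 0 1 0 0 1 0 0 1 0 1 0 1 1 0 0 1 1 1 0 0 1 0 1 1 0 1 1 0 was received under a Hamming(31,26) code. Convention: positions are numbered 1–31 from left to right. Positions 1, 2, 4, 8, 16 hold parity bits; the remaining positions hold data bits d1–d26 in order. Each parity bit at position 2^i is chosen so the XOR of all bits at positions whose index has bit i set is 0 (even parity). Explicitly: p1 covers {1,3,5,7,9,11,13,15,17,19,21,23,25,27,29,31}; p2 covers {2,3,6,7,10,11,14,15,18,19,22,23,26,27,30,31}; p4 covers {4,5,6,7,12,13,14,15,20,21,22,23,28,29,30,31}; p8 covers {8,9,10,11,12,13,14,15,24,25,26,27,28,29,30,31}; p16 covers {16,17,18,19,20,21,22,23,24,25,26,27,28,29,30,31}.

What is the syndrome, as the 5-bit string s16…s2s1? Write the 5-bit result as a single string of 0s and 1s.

11110

s1 (pos 1,3,5,7,9,11,13,15,17,19,21,23,25,27,29,31): 0⊕0⊕1⊕0⊕0⊕1⊕1⊕1⊕0⊕1⊕1⊕0⊕0⊕1⊕1⊕0 = 0
s2 (pos 2,3,6,7,10,11,14,15,18,19,22,23,26,27,30,31): 1⊕0⊕0⊕0⊕0⊕1⊕0⊕1⊕0⊕1⊕0⊕0⊕1⊕1⊕1⊕0 = 1
s4 (pos 4,5,6,7,12,13,14,15,20,21,22,23,28,29,30,31): 0⊕1⊕0⊕0⊕0⊕1⊕0⊕1⊕1⊕1⊕0⊕0⊕0⊕1⊕1⊕0 = 1
s8 (pos 8,9,10,11,12,13,14,15,24,25,26,27,28,29,30,31): 1⊕0⊕0⊕1⊕0⊕1⊕0⊕1⊕1⊕0⊕1⊕1⊕0⊕1⊕1⊕0 = 1
s16 (pos 16,17,18,19,20,21,22,23,24,25,26,27,28,29,30,31): 1⊕0⊕0⊕1⊕1⊕1⊕0⊕0⊕1⊕0⊕1⊕1⊕0⊕1⊕1⊕0 = 1
Syndrome s16…s1 = 11110 → error at position 30.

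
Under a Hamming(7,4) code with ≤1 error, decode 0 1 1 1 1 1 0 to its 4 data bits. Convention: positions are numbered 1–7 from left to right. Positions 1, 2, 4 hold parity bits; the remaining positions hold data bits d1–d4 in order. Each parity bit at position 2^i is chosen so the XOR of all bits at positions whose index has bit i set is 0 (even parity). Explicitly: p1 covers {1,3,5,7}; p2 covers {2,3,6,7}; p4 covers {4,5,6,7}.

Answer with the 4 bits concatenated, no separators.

s1 (pos 1,3,5,7): 0⊕1⊕1⊕0 = 0
s2 (pos 2,3,6,7): 1⊕1⊕1⊕0 = 1
s4 (pos 4,5,6,7): 1⊕1⊕1⊕0 = 1
Syndrome s4…s1 = 110 → error at position 6.
Flip position 6: 0111110 → 0111100
Read data bits from positions 3,5,6,7: 1100

1100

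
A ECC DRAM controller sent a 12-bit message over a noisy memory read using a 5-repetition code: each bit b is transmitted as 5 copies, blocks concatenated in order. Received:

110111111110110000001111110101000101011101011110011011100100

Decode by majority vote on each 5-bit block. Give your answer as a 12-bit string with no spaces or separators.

111011011110

Block 1 (11011): 4 ones → 1
Block 2 (11111): 5 ones → 1
Block 3 (10110): 3 ones → 1
Block 4 (00000): 0 ones → 0
Block 5 (11111): 5 ones → 1
Block 6 (10101): 3 ones → 1
Block 7 (00010): 1 one → 0
Block 8 (10111): 4 ones → 1
Block 9 (01011): 3 ones → 1
Block 10 (11001): 3 ones → 1
Block 11 (10111): 4 ones → 1
Block 12 (00100): 1 one → 0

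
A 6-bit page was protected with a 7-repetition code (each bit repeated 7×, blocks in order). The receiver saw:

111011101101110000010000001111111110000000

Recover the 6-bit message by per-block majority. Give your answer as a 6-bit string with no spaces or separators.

Block 1 (1110111): 6 ones → 1
Block 2 (0110111): 5 ones → 1
Block 3 (0000010): 1 one → 0
Block 4 (0000011): 2 ones → 0
Block 5 (1111111): 7 ones → 1
Block 6 (0000000): 0 ones → 0

110010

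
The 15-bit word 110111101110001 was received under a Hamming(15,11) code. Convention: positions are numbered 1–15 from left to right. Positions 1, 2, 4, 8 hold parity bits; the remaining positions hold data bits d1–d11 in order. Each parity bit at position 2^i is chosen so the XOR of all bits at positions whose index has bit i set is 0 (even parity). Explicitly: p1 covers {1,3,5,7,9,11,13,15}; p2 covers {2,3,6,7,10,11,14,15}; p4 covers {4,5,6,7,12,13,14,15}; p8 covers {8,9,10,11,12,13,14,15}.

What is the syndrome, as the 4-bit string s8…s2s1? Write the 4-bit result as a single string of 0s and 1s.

s1 (pos 1,3,5,7,9,11,13,15): 1⊕0⊕1⊕1⊕1⊕1⊕0⊕1 = 0
s2 (pos 2,3,6,7,10,11,14,15): 1⊕0⊕1⊕1⊕1⊕1⊕0⊕1 = 0
s4 (pos 4,5,6,7,12,13,14,15): 1⊕1⊕1⊕1⊕0⊕0⊕0⊕1 = 1
s8 (pos 8,9,10,11,12,13,14,15): 0⊕1⊕1⊕1⊕0⊕0⊕0⊕1 = 0
Syndrome s8…s1 = 0100 → error at position 4.

0100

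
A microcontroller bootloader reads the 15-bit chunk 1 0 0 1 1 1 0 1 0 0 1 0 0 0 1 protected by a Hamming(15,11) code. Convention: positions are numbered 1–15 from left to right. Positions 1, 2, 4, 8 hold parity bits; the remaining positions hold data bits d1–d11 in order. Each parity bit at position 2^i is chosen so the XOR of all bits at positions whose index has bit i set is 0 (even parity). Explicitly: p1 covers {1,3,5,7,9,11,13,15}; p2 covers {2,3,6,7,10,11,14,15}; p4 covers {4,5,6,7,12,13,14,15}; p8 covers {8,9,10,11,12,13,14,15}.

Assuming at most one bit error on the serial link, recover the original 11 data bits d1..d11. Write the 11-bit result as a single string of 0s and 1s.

01100110001

s1 (pos 1,3,5,7,9,11,13,15): 1⊕0⊕1⊕0⊕0⊕1⊕0⊕1 = 0
s2 (pos 2,3,6,7,10,11,14,15): 0⊕0⊕1⊕0⊕0⊕1⊕0⊕1 = 1
s4 (pos 4,5,6,7,12,13,14,15): 1⊕1⊕1⊕0⊕0⊕0⊕0⊕1 = 0
s8 (pos 8,9,10,11,12,13,14,15): 1⊕0⊕0⊕1⊕0⊕0⊕0⊕1 = 1
Syndrome s8…s1 = 1010 → error at position 10.
Flip position 10: 100111010010001 → 100111010110001
Read data bits from positions 3,5,6,7,9,10,11,12,13,14,15: 01100110001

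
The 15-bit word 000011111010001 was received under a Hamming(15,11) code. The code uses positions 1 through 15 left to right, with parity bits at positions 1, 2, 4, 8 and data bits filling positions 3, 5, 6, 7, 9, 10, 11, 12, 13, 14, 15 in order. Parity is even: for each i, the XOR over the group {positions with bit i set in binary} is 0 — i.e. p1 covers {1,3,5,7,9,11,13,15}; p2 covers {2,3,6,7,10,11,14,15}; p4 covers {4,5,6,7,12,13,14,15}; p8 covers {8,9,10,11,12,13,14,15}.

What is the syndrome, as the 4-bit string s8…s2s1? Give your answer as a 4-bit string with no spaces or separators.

0001

s1 (pos 1,3,5,7,9,11,13,15): 0⊕0⊕1⊕1⊕1⊕1⊕0⊕1 = 1
s2 (pos 2,3,6,7,10,11,14,15): 0⊕0⊕1⊕1⊕0⊕1⊕0⊕1 = 0
s4 (pos 4,5,6,7,12,13,14,15): 0⊕1⊕1⊕1⊕0⊕0⊕0⊕1 = 0
s8 (pos 8,9,10,11,12,13,14,15): 1⊕1⊕0⊕1⊕0⊕0⊕0⊕1 = 0
Syndrome s8…s1 = 0001 → error at position 1.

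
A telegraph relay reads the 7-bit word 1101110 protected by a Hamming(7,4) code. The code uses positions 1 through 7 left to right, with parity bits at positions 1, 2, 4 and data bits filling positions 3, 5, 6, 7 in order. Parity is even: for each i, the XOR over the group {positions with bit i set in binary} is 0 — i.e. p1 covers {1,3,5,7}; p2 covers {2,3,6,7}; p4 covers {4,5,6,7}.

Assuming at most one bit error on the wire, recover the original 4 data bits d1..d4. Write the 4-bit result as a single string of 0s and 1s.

s1 (pos 1,3,5,7): 1⊕0⊕1⊕0 = 0
s2 (pos 2,3,6,7): 1⊕0⊕1⊕0 = 0
s4 (pos 4,5,6,7): 1⊕1⊕1⊕0 = 1
Syndrome s4…s1 = 100 → error at position 4.
Flip position 4: 1101110 → 1100110
Read data bits from positions 3,5,6,7: 0110

0110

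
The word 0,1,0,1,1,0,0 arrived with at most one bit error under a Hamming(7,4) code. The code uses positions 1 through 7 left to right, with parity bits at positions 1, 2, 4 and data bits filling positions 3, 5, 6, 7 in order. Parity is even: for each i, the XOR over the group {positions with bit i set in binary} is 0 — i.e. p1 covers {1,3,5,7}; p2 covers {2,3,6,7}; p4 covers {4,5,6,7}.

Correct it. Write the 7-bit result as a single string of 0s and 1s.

0111100

s1 (pos 1,3,5,7): 0⊕0⊕1⊕0 = 1
s2 (pos 2,3,6,7): 1⊕0⊕0⊕0 = 1
s4 (pos 4,5,6,7): 1⊕1⊕0⊕0 = 0
Syndrome s4…s1 = 011 → error at position 3.
Flip position 3: 0101100 → 0111100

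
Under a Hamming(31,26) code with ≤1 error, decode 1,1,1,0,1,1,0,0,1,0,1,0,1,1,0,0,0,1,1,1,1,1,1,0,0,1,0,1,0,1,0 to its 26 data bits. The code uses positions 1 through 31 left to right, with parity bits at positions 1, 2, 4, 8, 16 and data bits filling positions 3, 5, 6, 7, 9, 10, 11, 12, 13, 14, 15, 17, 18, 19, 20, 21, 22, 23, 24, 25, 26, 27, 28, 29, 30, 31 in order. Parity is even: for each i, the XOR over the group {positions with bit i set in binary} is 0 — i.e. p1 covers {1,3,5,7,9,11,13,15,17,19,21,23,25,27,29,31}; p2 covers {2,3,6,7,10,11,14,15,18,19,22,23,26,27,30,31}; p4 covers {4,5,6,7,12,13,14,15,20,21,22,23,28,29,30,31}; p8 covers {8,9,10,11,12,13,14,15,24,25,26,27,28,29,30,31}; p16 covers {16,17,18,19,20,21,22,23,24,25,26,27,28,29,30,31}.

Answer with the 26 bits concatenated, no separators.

11101010110011111100111010

s1 (pos 1,3,5,7,9,11,13,15,17,19,21,23,25,27,29,31): 1⊕1⊕1⊕0⊕1⊕1⊕1⊕0⊕0⊕1⊕1⊕1⊕0⊕0⊕0⊕0 = 1
s2 (pos 2,3,6,7,10,11,14,15,18,19,22,23,26,27,30,31): 1⊕1⊕1⊕0⊕0⊕1⊕1⊕0⊕1⊕1⊕1⊕1⊕1⊕0⊕1⊕0 = 1
s4 (pos 4,5,6,7,12,13,14,15,20,21,22,23,28,29,30,31): 0⊕1⊕1⊕0⊕0⊕1⊕1⊕0⊕1⊕1⊕1⊕1⊕1⊕0⊕1⊕0 = 0
s8 (pos 8,9,10,11,12,13,14,15,24,25,26,27,28,29,30,31): 0⊕1⊕0⊕1⊕0⊕1⊕1⊕0⊕0⊕0⊕1⊕0⊕1⊕0⊕1⊕0 = 1
s16 (pos 16,17,18,19,20,21,22,23,24,25,26,27,28,29,30,31): 0⊕0⊕1⊕1⊕1⊕1⊕1⊕1⊕0⊕0⊕1⊕0⊕1⊕0⊕1⊕0 = 1
Syndrome s16…s1 = 11011 → error at position 27.
Flip position 27: 1110110010101100011111100101010 → 1110110010101100011111100111010
Read data bits from positions 3,5,6,7,9,10,11,12,13,14,15,17,18,19,20,21,22,23,24,25,26,27,28,29,30,31: 11101010110011111100111010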